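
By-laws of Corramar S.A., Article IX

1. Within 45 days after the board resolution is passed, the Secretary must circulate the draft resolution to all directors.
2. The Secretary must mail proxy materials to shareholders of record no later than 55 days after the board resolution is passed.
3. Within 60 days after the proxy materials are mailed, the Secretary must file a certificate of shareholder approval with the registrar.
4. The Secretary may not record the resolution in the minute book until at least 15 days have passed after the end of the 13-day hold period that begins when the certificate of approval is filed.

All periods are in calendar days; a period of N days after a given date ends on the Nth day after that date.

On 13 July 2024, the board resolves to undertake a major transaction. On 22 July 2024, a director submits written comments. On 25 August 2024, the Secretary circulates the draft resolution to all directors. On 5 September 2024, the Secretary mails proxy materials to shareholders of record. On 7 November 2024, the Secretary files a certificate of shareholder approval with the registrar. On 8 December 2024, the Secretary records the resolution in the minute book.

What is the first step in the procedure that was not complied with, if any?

Step 3

(1) due by 13 July 2024 + 45 days = 27 August 2024; done 25 August 2024 — timely.
(2) due by 13 July 2024 + 55 days = 6 September 2024; done 5 September 2024 — timely.
(3) due by 5 September 2024 + 60 days = 4 November 2024; 7 November 2024 misses that deadline by 3 days.
No need to go further; step 3 was not satisfied.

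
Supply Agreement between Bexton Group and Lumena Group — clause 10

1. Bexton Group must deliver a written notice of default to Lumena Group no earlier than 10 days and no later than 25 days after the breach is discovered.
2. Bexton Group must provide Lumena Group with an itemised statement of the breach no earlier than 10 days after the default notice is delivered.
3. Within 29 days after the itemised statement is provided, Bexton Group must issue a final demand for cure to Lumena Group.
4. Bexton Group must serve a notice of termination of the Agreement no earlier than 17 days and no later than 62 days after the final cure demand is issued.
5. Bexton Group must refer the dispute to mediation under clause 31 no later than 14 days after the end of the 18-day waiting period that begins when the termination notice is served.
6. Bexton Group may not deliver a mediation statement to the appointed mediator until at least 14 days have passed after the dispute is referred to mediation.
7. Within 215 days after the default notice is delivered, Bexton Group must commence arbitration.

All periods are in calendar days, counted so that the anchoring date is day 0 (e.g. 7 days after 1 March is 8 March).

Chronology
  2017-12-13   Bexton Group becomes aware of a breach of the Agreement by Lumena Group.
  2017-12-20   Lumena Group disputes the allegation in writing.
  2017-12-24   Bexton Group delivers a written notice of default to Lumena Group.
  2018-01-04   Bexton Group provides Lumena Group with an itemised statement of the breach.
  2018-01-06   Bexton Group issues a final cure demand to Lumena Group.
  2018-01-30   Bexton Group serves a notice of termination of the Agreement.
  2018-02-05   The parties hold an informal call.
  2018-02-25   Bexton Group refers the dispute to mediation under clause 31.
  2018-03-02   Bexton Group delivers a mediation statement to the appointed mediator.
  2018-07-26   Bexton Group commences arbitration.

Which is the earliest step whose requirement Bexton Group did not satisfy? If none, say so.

(1) the permitted window runs from 2017-12-13 + 10 = 2017-12-23 to 2017-12-13 + 25 = 2018-01-07; 2017-12-24 falls inside that range.
(2) permitted from 2017-12-24 + 10 days = 2018-01-03 onward; done 2018-01-04, after the minimum wait.
(3) due by 2018-01-04 + 29 days = 2018-02-02; 2018-01-06 is within that limit.
(4) the permitted window runs from 2018-01-06 + 17 = 2018-01-23 to 2018-01-06 + 62 = 2018-03-09; 2018-01-30 falls inside that range.
(5) due by 2018-02-17 + 14 days = 2018-03-03; completed 2018-02-25, before the deadline.
(6) permitted from 2018-02-25 + 14 days = 2018-03-11 onward; 2018-03-02 is 9 days before the earliest permitted date.

Step 6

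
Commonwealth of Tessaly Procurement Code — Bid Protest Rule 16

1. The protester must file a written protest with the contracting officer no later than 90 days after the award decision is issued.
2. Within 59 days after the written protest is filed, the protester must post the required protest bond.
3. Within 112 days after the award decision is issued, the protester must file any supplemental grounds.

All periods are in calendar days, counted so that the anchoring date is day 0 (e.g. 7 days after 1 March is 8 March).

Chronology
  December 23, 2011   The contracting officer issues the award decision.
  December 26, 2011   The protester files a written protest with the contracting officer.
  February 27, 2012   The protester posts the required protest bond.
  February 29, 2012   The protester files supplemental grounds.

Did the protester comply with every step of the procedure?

(1) due by December 23, 2011 + 90 days = March 22, 2012; completed December 26, 2011, before the deadline.
(2) due by December 26, 2011 + 59 days = February 23, 2012; done February 27, 2012 — 4 days late.
No need to go further; step 2 was not satisfied.

No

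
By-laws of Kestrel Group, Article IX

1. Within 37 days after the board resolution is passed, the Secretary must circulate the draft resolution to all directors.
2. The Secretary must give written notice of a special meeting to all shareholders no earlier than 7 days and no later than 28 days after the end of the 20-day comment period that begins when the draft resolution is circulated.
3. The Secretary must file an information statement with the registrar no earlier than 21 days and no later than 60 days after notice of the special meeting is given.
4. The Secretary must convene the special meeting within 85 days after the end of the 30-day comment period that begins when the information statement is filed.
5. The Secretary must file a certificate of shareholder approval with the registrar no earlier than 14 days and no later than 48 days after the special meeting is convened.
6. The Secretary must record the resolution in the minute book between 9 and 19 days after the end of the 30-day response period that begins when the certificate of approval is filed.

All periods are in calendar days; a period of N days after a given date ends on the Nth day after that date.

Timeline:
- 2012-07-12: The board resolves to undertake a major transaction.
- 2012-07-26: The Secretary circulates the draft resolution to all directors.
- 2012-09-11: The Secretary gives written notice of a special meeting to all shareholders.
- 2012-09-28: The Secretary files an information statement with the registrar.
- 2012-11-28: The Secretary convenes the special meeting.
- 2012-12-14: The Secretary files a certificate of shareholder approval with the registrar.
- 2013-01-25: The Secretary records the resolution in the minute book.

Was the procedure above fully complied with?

Step 1: 37 days after 2012-07-12 (when the board resolution is passed) is 2012-08-18; 2012-07-26 is within that limit.
Step 2: the window is 7–28 days after 2012-08-15 (end of the 20-day comment period, which began when the draft resolution is circulated on 2012-07-26), so 2012-08-22 through 2012-09-12; done 2012-09-11 — within the window.
Step 3: the window is 21–60 days after 2012-09-11 (when notice of the special meeting is given), so 2012-10-02 through 2012-11-10; 2012-09-28 is 4 days too early.

No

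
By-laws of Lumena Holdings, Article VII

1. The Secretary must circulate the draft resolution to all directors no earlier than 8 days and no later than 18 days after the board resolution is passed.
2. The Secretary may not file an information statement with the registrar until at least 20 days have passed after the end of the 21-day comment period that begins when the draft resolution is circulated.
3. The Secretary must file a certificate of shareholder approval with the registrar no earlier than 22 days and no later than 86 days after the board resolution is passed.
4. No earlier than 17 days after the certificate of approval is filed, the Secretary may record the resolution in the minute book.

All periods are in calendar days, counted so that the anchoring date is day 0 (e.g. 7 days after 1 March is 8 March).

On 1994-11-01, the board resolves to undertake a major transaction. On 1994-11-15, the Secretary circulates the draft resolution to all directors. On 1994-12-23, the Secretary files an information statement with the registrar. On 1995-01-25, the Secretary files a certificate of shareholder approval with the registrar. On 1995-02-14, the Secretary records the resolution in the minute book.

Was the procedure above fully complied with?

No

Step 1: the window is 8–18 days after 1994-11-01 (when the board resolution is passed), so 1994-11-09 through 1994-11-19; done 1994-11-15 — within the window.
Step 2: the earliest permitted date is 20 days after 1994-12-06 (end of the 21-day comment period, which began when the draft resolution is circulated on 1994-11-15), i.e. 1994-12-26; acted on 1994-12-23, 3 days prematurely.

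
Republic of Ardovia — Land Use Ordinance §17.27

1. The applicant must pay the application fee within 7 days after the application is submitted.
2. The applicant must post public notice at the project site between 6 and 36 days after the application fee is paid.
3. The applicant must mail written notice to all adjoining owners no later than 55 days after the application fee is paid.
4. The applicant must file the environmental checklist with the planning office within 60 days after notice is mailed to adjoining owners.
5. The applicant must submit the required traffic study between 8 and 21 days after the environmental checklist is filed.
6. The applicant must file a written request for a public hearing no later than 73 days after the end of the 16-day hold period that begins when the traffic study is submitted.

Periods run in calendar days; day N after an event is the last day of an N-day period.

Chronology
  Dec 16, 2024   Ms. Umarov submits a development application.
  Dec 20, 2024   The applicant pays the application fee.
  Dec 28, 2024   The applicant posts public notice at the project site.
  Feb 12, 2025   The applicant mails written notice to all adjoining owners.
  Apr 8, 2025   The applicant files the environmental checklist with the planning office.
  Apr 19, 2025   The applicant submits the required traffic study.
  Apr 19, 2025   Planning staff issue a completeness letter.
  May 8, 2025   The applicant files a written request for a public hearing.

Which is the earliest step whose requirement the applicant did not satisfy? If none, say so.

None — every step was satisfied

Step 1 — counting 7 days from Dec 16, 2024 (when the application is submitted) gives a deadline of Dec 23, 2024; done Dec 20, 2024 — timely.
Step 2 — 6 and 36 days from Dec 20, 2024 (when the application fee is paid) are Dec 26, 2024 and Jan 25, 2025 respectively; done Dec 28, 2024 — within the window.
Step 3 — counting 55 days from Dec 20, 2024 (when the application fee is paid) gives a deadline of Feb 13, 2025; done Feb 12, 2025 — timely.
Step 4 — counting 60 days from Feb 12, 2025 (when notice is mailed to adjoining owners) gives a deadline of Apr 13, 2025; Apr 8, 2025 is within that limit.
Step 5 — 8 and 21 days from Apr 8, 2025 (when the environmental checklist is filed) are Apr 16, 2025 and Apr 29, 2025 respectively; done Apr 19, 2025, which is between those dates.
Step 6 — counting 73 days from May 5, 2025 (end of the 16-day hold period, which began when the traffic study is submitted on Apr 19, 2025) gives a deadline of Jul 17, 2025; done May 8, 2025 — timely.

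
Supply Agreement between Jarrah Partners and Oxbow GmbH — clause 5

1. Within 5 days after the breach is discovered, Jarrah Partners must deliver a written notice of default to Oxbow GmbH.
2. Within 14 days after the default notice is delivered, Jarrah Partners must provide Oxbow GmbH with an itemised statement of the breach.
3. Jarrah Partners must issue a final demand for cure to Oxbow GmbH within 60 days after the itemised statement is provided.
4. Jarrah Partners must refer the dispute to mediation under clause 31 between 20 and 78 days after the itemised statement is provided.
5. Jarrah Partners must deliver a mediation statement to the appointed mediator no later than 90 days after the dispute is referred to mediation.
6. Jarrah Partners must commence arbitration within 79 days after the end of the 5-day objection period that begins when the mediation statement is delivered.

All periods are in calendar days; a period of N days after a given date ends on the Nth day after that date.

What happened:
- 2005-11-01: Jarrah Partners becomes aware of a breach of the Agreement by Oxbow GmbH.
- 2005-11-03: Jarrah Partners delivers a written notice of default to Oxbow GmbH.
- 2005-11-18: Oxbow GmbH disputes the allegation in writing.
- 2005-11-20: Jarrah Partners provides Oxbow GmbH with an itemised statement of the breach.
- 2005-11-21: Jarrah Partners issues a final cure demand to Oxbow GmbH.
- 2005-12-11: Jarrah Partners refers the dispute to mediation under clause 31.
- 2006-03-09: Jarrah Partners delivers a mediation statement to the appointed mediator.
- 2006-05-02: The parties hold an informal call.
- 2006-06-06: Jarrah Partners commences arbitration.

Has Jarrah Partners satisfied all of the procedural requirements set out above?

Step 1 — counting 5 days from 2005-11-01 (when the breach is discovered) gives a deadline of 2005-11-06; 2005-11-03 is within that limit.
Step 2 — counting 14 days from 2005-11-03 (when the default notice is delivered) gives a deadline of 2005-11-17; not done until 2005-11-20, 3 days after the deadline.
The analysis stops there.

No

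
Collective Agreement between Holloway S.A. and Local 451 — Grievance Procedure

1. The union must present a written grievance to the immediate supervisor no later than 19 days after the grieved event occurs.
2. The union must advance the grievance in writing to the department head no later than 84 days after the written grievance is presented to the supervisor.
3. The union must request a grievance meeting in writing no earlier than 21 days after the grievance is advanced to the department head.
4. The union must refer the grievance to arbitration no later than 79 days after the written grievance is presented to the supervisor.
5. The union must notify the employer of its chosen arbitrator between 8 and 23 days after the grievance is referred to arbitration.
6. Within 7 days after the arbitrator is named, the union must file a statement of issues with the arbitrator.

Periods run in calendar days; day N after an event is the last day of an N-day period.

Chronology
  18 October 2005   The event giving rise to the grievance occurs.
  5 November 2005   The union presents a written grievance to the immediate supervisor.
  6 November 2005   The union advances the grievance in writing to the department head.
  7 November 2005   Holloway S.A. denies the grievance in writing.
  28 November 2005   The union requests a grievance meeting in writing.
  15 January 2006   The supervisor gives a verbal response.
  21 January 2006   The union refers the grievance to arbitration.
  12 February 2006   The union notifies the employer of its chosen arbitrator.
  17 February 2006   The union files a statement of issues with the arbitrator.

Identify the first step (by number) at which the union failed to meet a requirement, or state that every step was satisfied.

Step 1 — counting 19 days from 18 October 2005 (when the grieved event occurs) gives a deadline of 6 November 2005; 5 November 2005 is within that limit.
Step 2 — counting 84 days from 5 November 2005 (when the written grievance is presented to the supervisor) gives a deadline of 28 January 2006; completed 6 November 2005, before the deadline.
Step 3 — must wait 21 days from 6 November 2005 (when the grievance is advanced to the department head), so not before 27 November 2005; done 28 November 2005 — permitted.
Step 4 — counting 79 days from 5 November 2005 (when the written grievance is presented to the supervisor) gives a deadline of 23 January 2006; completed 21 January 2006, before the deadline.
Step 5 — 8 and 23 days from 21 January 2006 (when the grievance is referred to arbitration) are 29 January 2006 and 13 February 2006 respectively; 12 February 2006 falls inside that range.
Step 6 — counting 7 days from 12 February 2006 (when the arbitrator is named) gives a deadline of 19 February 2006; 17 February 2006 is within that limit.

None — every step was satisfied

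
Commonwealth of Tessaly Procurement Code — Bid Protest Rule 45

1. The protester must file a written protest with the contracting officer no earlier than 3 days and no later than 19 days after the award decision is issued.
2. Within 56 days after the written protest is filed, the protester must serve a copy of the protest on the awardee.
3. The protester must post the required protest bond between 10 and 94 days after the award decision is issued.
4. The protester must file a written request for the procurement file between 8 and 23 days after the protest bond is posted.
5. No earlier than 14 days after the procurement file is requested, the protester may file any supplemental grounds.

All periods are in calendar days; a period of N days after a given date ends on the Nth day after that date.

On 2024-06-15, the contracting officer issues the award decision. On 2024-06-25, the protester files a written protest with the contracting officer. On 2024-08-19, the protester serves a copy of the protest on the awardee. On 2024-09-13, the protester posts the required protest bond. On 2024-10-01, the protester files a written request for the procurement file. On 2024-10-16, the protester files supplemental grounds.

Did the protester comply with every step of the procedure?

(1) the permitted window runs from 2024-06-15 + 3 = 2024-06-18 to 2024-06-15 + 19 = 2024-07-04; done 2024-06-25 — within the window.
(2) due by 2024-06-25 + 56 days = 2024-08-20; completed 2024-08-19, before the deadline.
(3) the permitted window runs from 2024-06-15 + 10 = 2024-06-25 to 2024-06-15 + 94 = 2024-09-17; done 2024-09-13, which is between those dates.
(4) the permitted window runs from 2024-09-13 + 8 = 2024-09-21 to 2024-09-13 + 23 = 2024-10-06; 2024-10-01 falls inside that range.
(5) permitted from 2024-10-01 + 14 days = 2024-10-15 onward; done 2024-10-16 — permitted.

Yes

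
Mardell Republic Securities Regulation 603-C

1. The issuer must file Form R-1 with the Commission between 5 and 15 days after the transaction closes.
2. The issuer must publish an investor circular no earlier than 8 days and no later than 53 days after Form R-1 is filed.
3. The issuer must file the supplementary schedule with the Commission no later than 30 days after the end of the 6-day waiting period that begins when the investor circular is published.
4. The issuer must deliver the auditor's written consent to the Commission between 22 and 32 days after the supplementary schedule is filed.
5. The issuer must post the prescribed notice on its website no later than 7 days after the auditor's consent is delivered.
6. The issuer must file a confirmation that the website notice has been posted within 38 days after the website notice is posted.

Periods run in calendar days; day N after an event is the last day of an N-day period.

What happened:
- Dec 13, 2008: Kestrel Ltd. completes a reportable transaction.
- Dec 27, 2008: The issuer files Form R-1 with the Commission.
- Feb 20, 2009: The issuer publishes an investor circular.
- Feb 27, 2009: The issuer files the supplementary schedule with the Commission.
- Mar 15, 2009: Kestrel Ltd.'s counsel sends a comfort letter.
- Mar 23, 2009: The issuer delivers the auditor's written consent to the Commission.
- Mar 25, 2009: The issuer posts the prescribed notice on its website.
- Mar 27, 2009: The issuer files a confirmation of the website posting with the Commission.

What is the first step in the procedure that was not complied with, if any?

Step 2

Step 1 — 5 and 15 days from Dec 13, 2008 (when the transaction closes) are Dec 18, 2008 and Dec 28, 2008 respectively; done Dec 27, 2008 — within the window.
Step 2 — 8 and 53 days from Dec 27, 2008 (when Form R-1 is filed) are Jan 4, 2009 and Feb 18, 2009 respectively; Feb 20, 2009 is 2 days past the end of the window.
That is the first point of non-compliance.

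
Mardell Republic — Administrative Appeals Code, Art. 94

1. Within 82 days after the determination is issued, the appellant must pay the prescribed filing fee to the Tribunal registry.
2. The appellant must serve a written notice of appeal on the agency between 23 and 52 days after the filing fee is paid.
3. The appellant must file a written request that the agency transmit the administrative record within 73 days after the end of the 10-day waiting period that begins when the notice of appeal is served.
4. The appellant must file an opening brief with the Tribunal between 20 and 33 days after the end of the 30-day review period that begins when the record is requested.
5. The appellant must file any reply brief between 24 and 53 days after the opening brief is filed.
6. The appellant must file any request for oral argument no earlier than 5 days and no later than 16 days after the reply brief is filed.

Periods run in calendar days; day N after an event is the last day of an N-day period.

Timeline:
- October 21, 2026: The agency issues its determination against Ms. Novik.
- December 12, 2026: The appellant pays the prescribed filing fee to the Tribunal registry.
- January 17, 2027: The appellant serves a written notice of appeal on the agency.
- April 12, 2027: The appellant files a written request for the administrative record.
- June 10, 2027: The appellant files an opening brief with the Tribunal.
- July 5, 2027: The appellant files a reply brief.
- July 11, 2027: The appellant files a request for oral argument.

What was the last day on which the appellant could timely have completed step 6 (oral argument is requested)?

July 21, 2027

Step 6 runs from July 5, 2027, when the reply brief is filed. The window is 5–16 days after July 5, 2027; it closes on July 21, 2027.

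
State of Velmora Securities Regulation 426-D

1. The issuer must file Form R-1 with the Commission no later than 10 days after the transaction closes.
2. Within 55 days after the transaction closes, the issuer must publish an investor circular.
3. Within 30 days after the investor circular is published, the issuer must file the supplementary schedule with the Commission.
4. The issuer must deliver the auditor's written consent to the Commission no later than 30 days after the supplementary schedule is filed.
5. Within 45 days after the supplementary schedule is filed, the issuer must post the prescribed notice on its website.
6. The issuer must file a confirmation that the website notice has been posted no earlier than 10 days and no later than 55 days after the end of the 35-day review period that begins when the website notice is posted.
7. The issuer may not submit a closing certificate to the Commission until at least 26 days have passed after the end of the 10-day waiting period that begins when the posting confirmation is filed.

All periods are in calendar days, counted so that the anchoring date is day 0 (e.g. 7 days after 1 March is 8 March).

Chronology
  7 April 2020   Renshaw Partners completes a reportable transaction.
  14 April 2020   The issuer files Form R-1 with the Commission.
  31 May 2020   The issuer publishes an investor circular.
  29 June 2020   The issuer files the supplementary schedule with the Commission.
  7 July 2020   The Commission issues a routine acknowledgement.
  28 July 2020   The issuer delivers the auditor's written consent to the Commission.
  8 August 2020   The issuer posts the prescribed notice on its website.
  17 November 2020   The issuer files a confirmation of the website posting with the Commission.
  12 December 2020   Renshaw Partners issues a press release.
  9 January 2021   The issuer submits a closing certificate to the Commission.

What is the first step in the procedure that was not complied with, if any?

(1) due by 7 April 2020 + 10 days = 17 April 2020; 14 April 2020 is within that limit.
(2) due by 7 April 2020 + 55 days = 1 June 2020; done 31 May 2020 — timely.
(3) due by 31 May 2020 + 30 days = 30 June 2020; completed 29 June 2020, before the deadline.
(4) due by 29 June 2020 + 30 days = 29 July 2020; done 28 July 2020 — timely.
(5) due by 29 June 2020 + 45 days = 13 August 2020; 8 August 2020 is within that limit.
(6) the permitted window runs from 12 September 2020 + 10 = 22 September 2020 to 12 September 2020 + 55 = 6 November 2020; done 17 November 2020 — 11 days after the window closed.
The procedure was therefore not followed at step 6.

Step 6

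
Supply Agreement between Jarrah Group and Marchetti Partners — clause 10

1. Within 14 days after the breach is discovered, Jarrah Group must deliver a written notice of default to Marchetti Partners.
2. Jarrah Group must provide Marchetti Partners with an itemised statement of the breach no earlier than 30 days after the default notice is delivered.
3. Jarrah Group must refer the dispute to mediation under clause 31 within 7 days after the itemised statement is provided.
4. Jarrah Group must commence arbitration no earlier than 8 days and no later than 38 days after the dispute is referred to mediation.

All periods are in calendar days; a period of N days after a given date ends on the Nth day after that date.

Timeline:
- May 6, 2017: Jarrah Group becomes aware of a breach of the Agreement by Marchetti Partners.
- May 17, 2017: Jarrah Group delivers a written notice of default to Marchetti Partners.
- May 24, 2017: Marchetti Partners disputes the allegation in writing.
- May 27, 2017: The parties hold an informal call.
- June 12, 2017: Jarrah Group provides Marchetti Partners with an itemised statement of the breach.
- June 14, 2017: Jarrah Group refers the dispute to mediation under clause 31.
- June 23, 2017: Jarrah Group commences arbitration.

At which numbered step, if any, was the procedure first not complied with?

Step 2

Step 1 — counting 14 days from May 6, 2017 (when the breach is discovered) gives a deadline of May 20, 2017; completed May 17, 2017, before the deadline.
Step 2 — must wait 30 days from May 17, 2017 (when the default notice is delivered), so not before June 16, 2017; acted on June 12, 2017, 4 days prematurely.
No need to go further; step 2 was not satisfied.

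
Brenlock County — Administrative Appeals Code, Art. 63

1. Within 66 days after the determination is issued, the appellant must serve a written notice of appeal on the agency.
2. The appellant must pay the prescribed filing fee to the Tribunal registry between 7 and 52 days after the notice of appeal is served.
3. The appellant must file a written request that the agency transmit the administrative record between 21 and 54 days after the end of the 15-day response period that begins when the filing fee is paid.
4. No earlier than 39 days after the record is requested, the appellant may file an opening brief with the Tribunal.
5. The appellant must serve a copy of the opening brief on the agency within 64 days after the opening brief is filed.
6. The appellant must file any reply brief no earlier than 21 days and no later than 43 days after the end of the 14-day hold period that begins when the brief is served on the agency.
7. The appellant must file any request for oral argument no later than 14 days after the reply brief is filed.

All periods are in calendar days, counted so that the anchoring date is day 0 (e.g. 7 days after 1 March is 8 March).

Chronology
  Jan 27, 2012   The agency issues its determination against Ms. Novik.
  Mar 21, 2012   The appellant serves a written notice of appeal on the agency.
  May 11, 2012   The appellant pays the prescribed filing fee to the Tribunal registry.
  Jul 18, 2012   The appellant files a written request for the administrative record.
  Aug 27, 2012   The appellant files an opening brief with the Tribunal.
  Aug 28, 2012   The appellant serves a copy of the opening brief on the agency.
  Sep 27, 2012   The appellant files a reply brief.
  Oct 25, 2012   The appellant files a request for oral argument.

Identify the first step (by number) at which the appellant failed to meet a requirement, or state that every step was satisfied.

(1) due by Jan 27, 2012 + 66 days = Apr 2, 2012; done Mar 21, 2012 — timely.
(2) the permitted window runs from Mar 21, 2012 + 7 = Mar 28, 2012 to Mar 21, 2012 + 52 = May 12, 2012; done May 11, 2012 — within the window.
(3) the permitted window runs from May 26, 2012 + 21 = Jun 16, 2012 to May 26, 2012 + 54 = Jul 19, 2012; done Jul 18, 2012, which is between those dates.
(4) permitted from Jul 18, 2012 + 39 days = Aug 26, 2012 onward; Aug 27, 2012 is on or after that date.
(5) due by Aug 27, 2012 + 64 days = Oct 30, 2012; Aug 28, 2012 is within that limit.
(6) the permitted window runs from Sep 11, 2012 + 21 = Oct 2, 2012 to Sep 11, 2012 + 43 = Oct 24, 2012; Sep 27, 2012 is 5 days too early.
The procedure was therefore not followed at step 6.

Step 6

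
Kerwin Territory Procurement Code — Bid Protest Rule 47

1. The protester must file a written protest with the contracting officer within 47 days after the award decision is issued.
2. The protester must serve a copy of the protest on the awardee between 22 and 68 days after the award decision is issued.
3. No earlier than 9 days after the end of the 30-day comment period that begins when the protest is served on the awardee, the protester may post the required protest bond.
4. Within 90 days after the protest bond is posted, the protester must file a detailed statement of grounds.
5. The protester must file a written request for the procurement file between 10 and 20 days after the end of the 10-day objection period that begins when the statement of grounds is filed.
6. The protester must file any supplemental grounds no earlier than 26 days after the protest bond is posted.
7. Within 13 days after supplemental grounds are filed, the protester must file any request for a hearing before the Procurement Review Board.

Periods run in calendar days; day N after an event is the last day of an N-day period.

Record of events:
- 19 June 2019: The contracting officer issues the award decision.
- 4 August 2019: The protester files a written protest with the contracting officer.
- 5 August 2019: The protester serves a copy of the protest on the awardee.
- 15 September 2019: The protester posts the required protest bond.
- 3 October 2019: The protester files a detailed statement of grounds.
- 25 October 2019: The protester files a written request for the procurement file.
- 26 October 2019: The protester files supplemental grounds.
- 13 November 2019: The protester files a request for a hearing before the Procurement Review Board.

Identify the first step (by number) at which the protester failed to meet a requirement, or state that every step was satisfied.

Step 1 — counting 47 days from 19 June 2019 (when the award decision is issued) gives a deadline of 5 August 2019; completed 4 August 2019, before the deadline.
Step 2 — 22 and 68 days from 19 June 2019 (when the award decision is issued) are 11 July 2019 and 26 August 2019 respectively; done 5 August 2019, which is between those dates.
Step 3 — must wait 9 days from 4 September 2019 (end of the 30-day comment period, which began when the protest is served on the awardee on 5 August 2019), so not before 13 September 2019; done 15 September 2019, after the minimum wait.
Step 4 — counting 90 days from 15 September 2019 (when the protest bond is posted) gives a deadline of 14 December 2019; done 3 October 2019 — timely.
Step 5 — 10 and 20 days from 13 October 2019 (end of the 10-day objection period, which began when the statement of grounds is filed on 3 October 2019) are 23 October 2019 and 2 November 2019 respectively; 25 October 2019 falls inside that range.
Step 6 — must wait 26 days from 15 September 2019 (when the protest bond is posted), so not before 11 October 2019; done 26 October 2019, after the minimum wait.
Step 7 — counting 13 days from 26 October 2019 (when supplemental grounds are filed) gives a deadline of 8 November 2019; not done until 13 November 2019, 5 days after the deadline.
No need to go further; step 7 was not satisfied.

Step 7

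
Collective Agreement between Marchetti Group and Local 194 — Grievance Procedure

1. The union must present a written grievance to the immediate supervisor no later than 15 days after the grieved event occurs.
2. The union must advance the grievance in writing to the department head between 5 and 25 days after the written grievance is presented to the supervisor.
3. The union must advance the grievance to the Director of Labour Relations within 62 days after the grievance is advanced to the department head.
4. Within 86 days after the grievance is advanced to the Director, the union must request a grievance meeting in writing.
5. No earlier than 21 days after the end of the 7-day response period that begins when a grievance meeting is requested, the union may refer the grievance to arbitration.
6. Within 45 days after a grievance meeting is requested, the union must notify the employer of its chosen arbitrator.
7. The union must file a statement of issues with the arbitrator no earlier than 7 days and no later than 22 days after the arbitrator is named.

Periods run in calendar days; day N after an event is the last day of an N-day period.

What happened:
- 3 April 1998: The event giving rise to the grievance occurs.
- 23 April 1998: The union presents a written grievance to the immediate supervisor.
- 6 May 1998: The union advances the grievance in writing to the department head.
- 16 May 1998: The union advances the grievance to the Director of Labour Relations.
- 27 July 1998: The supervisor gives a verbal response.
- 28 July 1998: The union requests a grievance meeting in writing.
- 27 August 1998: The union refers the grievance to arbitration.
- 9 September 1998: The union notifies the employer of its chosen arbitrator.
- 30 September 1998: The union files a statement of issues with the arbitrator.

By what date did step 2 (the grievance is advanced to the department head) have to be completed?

18 May 1998

Step 2 runs from 23 April 1998, when the written grievance is presented to the supervisor. The window is 5–25 days after 23 April 1998; it closes on 18 May 1998.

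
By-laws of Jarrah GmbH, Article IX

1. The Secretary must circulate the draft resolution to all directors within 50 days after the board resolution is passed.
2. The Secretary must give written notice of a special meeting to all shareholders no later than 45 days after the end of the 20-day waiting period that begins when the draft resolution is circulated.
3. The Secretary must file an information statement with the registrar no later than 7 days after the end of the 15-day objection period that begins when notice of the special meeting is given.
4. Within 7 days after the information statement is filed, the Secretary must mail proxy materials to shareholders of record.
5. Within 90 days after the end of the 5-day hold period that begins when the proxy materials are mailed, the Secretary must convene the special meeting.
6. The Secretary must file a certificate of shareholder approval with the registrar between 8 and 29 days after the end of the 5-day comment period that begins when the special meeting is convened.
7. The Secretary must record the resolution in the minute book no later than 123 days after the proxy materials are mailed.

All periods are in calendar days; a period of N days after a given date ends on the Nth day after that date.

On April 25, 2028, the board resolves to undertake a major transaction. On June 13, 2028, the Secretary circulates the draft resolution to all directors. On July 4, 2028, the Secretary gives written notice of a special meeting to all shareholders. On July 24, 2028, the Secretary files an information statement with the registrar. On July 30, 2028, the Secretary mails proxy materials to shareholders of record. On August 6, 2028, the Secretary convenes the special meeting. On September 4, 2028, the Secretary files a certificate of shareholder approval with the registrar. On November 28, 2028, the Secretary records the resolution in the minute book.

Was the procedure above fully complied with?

Yes

Step 1 — counting 50 days from April 25, 2028 (when the board resolution is passed) gives a deadline of June 14, 2028; done June 13, 2028 — timely.
Step 2 — counting 45 days from July 3, 2028 (end of the 20-day waiting period, which began when the draft resolution is circulated on June 13, 2028) gives a deadline of August 17, 2028; completed July 4, 2028, before the deadline.
Step 3 — counting 7 days from July 19, 2028 (end of the 15-day objection period, which began when notice of the special meeting is given on July 4, 2028) gives a deadline of July 26, 2028; July 24, 2028 is within that limit.
Step 4 — counting 7 days from July 24, 2028 (when the information statement is filed) gives a deadline of July 31, 2028; done July 30, 2028 — timely.
Step 5 — counting 90 days from August 4, 2028 (end of the 5-day hold period, which began when the proxy materials are mailed on July 30, 2028) gives a deadline of November 2, 2028; completed August 6, 2028, before the deadline.
Step 6 — 8 and 29 days from August 11, 2028 (end of the 5-day comment period, which began when the special meeting is convened on August 6, 2028) are August 19, 2028 and September 9, 2028 respectively; done September 4, 2028, which is between those dates.
Step 7 — counting 123 days from July 30, 2028 (when the proxy materials are mailed) gives a deadline of November 30, 2028; completed November 28, 2028, before the deadline.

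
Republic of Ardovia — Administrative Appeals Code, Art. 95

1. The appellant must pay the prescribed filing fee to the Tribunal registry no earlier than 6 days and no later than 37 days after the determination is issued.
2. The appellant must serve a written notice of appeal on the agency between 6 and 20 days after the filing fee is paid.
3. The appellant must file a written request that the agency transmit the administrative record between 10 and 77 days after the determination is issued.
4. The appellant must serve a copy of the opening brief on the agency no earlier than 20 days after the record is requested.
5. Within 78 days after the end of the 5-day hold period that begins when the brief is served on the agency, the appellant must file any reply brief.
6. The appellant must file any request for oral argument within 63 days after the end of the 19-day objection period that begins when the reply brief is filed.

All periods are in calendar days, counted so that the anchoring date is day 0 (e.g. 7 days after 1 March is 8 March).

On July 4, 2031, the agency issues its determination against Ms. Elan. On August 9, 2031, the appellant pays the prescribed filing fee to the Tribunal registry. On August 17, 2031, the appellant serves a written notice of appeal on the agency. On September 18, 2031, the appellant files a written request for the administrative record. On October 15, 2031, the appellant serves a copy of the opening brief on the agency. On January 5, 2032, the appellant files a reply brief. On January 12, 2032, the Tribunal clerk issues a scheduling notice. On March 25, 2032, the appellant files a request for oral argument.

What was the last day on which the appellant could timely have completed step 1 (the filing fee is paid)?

Step 1 runs from July 4, 2031, when the determination is issued. The window is 6–37 days after July 4, 2031; it closes on August 10, 2031.

August 10, 2031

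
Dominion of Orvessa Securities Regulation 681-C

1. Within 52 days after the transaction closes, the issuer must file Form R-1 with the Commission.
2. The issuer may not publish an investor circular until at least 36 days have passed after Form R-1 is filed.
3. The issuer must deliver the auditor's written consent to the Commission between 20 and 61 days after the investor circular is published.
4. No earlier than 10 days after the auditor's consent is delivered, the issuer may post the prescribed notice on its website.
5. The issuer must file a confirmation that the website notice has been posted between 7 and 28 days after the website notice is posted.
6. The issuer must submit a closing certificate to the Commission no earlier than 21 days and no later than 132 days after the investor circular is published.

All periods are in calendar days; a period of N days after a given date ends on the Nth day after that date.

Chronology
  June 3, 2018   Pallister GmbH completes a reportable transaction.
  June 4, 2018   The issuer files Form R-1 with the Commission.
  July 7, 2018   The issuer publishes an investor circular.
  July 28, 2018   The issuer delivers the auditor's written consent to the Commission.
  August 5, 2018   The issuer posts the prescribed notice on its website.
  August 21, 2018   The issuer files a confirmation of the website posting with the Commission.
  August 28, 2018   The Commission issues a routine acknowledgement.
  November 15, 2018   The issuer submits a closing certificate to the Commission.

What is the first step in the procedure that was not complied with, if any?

Step 2

Step 1: 52 days after June 3, 2018 (when the transaction closes) is July 25, 2018; done June 4, 2018 — timely.
Step 2: the earliest permitted date is 36 days after June 4, 2018 (when Form R-1 is filed), i.e. July 10, 2018; July 7, 2018 is 3 days before the earliest permitted date.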